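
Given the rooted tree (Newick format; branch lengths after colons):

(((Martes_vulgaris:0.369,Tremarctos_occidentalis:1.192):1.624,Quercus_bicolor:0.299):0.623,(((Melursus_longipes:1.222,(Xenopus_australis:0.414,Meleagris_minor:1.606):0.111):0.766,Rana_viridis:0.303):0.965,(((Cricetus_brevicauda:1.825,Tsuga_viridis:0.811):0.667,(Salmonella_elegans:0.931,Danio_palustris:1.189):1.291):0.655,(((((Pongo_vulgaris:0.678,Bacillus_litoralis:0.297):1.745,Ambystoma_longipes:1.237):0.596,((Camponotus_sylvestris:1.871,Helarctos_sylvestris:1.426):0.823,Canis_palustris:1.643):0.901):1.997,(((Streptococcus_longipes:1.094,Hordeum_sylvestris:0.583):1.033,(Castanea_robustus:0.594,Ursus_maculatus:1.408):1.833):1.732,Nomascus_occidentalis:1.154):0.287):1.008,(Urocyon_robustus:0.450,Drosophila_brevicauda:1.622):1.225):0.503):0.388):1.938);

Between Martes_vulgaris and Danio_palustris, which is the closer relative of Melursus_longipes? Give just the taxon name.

The MRCA of Melursus_longipes and Danio_palustris subtends (((Melursus_longipes,(Xenopus_australis,Meleagris_minor)),Rana_viridis),(((Cricetus_brevicauda,Tsuga_viridis),(Salmonella_elegans,Danio_palustris)),(((((Pongo_vulgaris,Bacillus_litoralis),Ambystoma_longipes),((Camponotus_sylvestris,Helarctos_sylvestris),Canis_palustris)),(((Streptococcus_longipes,Hordeum_sylvestris),(Castanea_robustus,Ursus_maculatus)),Nomascus_occidentalis)),(Urocyon_robustus,Drosophila_brevicauda)))) (21 taxa).
The MRCA of Melursus_longipes and Martes_vulgaris is the root, subtending the entire tree (24 taxa).
The first is nested inside the second, so Melursus_longipes shares a more recent common ancestor with Danio_palustris.

Danio_palustris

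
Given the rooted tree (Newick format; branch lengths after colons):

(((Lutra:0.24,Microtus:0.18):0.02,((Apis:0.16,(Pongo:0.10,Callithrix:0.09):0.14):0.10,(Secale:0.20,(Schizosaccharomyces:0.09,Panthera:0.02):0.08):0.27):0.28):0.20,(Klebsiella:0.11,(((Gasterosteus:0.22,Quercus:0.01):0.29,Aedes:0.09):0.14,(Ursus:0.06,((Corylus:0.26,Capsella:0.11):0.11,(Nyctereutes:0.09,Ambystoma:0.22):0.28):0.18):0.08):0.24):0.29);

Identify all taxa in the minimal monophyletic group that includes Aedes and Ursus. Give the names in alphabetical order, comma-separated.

Aedes, Ambystoma, Capsella, Corylus, Gasterosteus, Nyctereutes, Quercus, Ursus

Tracing Aedes: it sits inside ((Gasterosteus,Quercus),Aedes).
Tracing Ursus: it sits inside (Ursus,((Corylus,Capsella),(Nyctereutes,Ambystoma))).
The smallest clade enclosing both is (((Gasterosteus,Quercus),Aedes),(Ursus,((Corylus,Capsella),(Nyctereutes,Ambystoma)))); the answer is its 8 terminal taxa in alphabetical order.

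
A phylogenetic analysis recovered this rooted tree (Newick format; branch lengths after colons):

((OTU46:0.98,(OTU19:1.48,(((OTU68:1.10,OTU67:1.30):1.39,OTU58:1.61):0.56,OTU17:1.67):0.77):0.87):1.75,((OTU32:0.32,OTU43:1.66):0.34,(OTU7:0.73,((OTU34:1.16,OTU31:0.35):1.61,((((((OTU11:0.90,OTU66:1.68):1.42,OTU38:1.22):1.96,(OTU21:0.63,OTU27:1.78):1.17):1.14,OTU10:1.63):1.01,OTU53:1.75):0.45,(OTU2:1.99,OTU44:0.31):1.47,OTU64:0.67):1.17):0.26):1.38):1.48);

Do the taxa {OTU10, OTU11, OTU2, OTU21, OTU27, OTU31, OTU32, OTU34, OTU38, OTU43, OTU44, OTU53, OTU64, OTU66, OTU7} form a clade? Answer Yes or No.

The most recent common ancestor of these taxa subtends ((OTU32,OTU43),(OTU7,((OTU34,OTU31),((((((OTU11,OTU66),OTU38),(OTU21,OTU27)),OTU10),OTU53),(OTU2,OTU44),OTU64)))).
That clade has exactly 15 tips — every listed taxon and nothing else — so the group is monophyletic.

Yes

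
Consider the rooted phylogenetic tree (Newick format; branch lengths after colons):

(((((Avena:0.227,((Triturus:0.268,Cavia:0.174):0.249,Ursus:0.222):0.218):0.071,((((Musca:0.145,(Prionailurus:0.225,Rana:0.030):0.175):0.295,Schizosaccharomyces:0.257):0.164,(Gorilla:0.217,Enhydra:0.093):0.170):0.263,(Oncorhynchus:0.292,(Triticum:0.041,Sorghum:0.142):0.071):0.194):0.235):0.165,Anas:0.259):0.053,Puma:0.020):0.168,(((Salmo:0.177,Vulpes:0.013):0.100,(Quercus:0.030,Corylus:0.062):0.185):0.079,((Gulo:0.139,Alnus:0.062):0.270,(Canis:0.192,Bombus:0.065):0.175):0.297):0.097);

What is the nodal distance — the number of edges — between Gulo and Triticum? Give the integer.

The MRCA of Gulo and Triticum is the root of the tree.
From Gulo up to that node: 4 branches. From Triticum up to the same node: 7 branches. Total: 4 + 7 = 11.

11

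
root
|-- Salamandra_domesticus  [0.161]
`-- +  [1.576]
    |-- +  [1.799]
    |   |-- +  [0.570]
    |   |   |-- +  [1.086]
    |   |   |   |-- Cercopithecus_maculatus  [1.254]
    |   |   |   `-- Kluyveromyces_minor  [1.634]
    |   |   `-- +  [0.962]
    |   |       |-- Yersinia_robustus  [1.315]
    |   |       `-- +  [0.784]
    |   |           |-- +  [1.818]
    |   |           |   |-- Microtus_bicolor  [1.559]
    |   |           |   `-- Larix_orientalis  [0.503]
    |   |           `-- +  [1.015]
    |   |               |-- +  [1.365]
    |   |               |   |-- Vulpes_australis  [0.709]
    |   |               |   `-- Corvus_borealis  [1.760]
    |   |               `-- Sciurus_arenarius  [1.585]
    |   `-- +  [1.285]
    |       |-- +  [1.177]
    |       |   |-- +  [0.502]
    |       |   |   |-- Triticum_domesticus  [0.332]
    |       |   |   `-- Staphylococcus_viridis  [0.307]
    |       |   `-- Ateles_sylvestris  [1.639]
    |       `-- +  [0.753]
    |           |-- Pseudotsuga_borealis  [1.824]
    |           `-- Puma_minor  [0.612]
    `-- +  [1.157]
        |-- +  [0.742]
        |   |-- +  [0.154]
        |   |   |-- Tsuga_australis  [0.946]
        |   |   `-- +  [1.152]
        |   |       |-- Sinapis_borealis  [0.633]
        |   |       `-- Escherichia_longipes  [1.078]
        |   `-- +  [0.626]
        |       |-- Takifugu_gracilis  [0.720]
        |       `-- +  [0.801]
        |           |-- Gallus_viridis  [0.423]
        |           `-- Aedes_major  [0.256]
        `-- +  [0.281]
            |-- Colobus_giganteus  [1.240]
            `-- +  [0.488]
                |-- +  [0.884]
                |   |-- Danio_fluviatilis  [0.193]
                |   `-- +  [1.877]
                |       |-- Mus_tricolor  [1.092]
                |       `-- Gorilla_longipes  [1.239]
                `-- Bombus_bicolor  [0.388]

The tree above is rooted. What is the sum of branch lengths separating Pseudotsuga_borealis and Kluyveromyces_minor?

7.152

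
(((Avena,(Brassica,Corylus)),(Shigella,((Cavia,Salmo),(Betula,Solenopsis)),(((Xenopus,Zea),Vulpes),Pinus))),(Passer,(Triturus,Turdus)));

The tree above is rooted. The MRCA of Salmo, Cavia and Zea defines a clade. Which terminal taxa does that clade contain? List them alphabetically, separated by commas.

Betula, Cavia, Pinus, Salmo, Shigella, Solenopsis, Vulpes, Xenopus, Zea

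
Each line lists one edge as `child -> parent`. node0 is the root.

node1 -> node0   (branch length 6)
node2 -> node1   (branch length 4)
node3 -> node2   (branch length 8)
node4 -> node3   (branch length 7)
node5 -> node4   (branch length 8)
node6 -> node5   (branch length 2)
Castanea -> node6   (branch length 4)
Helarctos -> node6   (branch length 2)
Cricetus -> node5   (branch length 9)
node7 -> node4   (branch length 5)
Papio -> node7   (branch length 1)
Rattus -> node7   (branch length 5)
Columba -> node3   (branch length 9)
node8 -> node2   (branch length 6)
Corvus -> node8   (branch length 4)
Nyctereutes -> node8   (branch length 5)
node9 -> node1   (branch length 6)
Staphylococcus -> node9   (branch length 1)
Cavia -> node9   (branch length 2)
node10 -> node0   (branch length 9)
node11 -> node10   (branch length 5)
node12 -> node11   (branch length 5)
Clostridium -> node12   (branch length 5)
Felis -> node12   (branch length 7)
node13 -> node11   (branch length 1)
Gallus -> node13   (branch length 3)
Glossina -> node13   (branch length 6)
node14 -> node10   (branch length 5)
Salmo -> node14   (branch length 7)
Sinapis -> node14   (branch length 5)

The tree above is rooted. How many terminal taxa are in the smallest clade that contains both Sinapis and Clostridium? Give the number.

6

The MRCA of Sinapis and Clostridium is the node subtending (((Clostridium,Felis),(Gallus,Glossina)),(Salmo,Sinapis)).
That clade contains 6 terminal taxa: Clostridium, Felis, Gallus, Glossina, Salmo, Sinapis.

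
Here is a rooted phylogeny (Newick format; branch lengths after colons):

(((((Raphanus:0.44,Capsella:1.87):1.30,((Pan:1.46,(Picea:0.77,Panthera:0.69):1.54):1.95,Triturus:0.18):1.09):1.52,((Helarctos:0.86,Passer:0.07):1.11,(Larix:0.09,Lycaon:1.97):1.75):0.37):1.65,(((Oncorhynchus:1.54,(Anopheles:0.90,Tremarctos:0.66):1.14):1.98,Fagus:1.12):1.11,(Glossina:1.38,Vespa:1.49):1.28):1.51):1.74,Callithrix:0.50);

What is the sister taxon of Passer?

Helarctos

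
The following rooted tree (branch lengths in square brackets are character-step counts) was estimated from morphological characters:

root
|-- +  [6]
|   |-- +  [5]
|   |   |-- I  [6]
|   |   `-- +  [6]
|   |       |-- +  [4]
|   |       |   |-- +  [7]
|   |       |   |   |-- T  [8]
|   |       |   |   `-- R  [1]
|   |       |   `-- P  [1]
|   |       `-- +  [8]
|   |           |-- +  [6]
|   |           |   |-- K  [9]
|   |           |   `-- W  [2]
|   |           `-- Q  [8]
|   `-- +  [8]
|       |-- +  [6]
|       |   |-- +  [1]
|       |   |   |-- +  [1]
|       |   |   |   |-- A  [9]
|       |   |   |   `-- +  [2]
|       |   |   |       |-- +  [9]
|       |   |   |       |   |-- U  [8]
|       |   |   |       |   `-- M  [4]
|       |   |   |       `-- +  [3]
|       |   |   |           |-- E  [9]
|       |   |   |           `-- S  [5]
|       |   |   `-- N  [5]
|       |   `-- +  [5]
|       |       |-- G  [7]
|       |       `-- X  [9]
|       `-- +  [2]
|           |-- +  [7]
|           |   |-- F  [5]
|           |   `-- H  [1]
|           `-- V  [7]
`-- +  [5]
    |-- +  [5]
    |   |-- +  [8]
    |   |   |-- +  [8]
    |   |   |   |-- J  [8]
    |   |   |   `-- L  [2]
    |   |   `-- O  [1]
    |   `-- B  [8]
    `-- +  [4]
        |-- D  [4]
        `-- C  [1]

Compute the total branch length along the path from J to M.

The path runs J → … → MRCA → … → M; the MRCA is the root of the tree.
Branch lengths along that path: 8 + 8 + 8 + 5 + 5 + 6 + 8 + 6 + 1 + 1 + 2 + 9 + 4 = 71.

71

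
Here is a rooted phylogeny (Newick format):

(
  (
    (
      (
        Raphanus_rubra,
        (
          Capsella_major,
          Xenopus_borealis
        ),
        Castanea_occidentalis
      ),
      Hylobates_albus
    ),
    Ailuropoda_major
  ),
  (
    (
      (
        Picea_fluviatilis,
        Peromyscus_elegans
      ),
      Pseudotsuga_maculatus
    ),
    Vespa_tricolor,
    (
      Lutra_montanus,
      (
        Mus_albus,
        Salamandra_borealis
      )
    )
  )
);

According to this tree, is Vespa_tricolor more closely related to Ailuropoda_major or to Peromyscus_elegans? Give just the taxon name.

The MRCA of Vespa_tricolor and Peromyscus_elegans subtends (((Picea_fluviatilis,Peromyscus_elegans),Pseudotsuga_maculatus),Vespa_tricolor,(Lutra_montanus,(Mus_albus,Salamandra_borealis))) (7 taxa).
The MRCA of Vespa_tricolor and Ailuropoda_major is the root, subtending the entire tree (13 taxa).
The first is nested inside the second, so Vespa_tricolor shares a more recent common ancestor with Peromyscus_elegans.

Peromyscus_elegans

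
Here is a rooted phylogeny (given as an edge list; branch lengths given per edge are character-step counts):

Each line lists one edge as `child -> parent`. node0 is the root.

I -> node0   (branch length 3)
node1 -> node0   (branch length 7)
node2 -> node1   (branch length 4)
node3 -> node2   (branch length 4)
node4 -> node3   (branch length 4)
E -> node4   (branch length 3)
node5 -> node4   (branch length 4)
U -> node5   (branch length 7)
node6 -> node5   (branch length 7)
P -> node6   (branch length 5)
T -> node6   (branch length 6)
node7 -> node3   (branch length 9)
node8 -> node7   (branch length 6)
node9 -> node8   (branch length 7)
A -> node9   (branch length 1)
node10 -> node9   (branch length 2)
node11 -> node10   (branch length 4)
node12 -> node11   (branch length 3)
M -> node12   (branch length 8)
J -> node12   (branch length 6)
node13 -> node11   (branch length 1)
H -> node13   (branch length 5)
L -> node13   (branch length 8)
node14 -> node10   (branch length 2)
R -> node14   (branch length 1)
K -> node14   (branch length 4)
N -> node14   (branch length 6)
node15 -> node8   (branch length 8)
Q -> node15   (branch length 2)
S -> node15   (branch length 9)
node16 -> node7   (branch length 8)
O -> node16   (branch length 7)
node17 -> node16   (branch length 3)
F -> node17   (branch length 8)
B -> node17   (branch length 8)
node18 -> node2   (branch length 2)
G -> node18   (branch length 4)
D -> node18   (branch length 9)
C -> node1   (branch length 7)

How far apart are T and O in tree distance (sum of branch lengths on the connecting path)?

45

The path runs T → … → MRCA → … → O; the MRCA is the node subtending ((E,(U,(P,T))),(((A,(((M,J),(H,L)),(R,K,N))),(Q,S)),(O,(F,B)))).
Branch lengths along that path: 6 + 7 + 4 + 4 + 9 + 8 + 7 = 45.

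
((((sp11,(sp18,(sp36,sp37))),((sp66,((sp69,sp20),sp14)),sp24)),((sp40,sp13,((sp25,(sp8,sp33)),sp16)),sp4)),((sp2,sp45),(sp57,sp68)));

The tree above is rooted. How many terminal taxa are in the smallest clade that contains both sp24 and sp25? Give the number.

The MRCA of sp24 and sp25 is the node subtending (((sp11,(sp18,(sp36,sp37))),((sp66,((sp69,sp20),sp14)),sp24)),((sp40,sp13,((sp25,(sp8,sp33)),sp16)),sp4)).
That clade contains 16 terminal taxa: sp11, sp13, sp14, sp16, sp18, sp20, sp24, sp25, sp33, sp36, sp37, sp4, sp40, sp66, sp69, sp8.

16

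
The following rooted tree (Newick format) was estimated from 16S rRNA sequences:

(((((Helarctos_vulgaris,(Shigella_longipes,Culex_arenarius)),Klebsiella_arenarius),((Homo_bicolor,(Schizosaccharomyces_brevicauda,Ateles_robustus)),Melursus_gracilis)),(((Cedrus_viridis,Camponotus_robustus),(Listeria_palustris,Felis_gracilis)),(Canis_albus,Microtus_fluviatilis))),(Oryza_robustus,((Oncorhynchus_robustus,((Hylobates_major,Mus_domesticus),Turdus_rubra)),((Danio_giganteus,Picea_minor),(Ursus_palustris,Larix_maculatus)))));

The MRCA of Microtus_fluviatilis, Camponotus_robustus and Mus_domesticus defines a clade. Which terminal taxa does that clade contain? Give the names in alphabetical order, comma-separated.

Ateles_robustus, Camponotus_robustus, Canis_albus, Cedrus_viridis, Culex_arenarius, Danio_giganteus, Felis_gracilis, Helarctos_vulgaris, Homo_bicolor, Hylobates_major, Klebsiella_arenarius, Larix_maculatus, Listeria_palustris, Melursus_gracilis, Microtus_fluviatilis, Mus_domesticus, Oncorhynchus_robustus, Oryza_robustus, Picea_minor, Schizosaccharomyces_brevicauda, Shigella_longipes, Turdus_rubra, Ursus_palustris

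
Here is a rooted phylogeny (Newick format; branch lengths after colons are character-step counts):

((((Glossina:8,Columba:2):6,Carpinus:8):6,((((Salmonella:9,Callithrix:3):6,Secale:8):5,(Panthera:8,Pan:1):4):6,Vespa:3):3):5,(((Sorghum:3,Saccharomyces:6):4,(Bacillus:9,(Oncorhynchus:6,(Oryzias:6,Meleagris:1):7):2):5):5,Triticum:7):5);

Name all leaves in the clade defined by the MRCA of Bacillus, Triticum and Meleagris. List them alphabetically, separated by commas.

Bacillus, Meleagris, Oncorhynchus, Oryzias, Saccharomyces, Sorghum, Triticum

Tracing Bacillus: it sits inside (Bacillus,(Oncorhynchus,(Oryzias,Meleagris))).
Tracing Triticum: it sits inside (((Sorghum,Saccharomyces),(Bacillus,(Oncorhynchus,(Oryzias,Meleagris)))),Triticum).
Tracing Meleagris: it sits inside (Oryzias,Meleagris).
The smallest clade enclosing all 3 is (((Sorghum,Saccharomyces),(Bacillus,(Oncorhynchus,(Oryzias,Meleagris)))),Triticum); the answer is its 7 terminal taxa in alphabetical order.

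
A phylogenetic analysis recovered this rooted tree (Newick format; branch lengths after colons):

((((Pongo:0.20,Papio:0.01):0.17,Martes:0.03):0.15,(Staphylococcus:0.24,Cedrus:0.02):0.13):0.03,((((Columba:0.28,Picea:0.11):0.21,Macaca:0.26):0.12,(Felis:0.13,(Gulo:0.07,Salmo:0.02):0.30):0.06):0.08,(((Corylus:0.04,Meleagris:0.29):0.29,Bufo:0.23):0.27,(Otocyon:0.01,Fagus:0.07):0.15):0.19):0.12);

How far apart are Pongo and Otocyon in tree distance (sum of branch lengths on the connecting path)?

1.02

The path runs Pongo → … → MRCA → … → Otocyon; the MRCA is the root of the tree.
Branch lengths along that path: 0.20 + 0.17 + 0.15 + 0.03 + 0.12 + 0.19 + 0.15 + 0.01 = 1.02.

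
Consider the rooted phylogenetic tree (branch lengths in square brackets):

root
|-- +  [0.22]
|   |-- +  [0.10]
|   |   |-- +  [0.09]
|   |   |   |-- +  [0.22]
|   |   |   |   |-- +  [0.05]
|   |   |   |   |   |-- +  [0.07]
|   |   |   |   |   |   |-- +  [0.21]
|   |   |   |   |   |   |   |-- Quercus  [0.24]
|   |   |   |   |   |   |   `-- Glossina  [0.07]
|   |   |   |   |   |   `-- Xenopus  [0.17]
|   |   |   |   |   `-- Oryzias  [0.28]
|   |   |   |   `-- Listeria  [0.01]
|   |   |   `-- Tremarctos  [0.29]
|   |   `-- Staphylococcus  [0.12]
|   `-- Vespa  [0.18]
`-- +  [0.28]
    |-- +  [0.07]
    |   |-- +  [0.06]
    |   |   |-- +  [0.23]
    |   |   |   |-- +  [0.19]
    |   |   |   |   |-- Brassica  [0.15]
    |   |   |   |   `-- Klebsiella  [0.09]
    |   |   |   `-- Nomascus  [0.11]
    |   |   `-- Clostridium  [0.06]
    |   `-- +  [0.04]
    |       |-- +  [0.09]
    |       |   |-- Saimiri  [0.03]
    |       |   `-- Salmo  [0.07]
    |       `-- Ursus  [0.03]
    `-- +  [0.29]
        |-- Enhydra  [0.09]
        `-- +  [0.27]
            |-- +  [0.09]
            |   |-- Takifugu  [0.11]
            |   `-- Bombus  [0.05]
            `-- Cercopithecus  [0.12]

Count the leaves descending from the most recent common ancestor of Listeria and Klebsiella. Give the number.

The MRCA of Listeria and Klebsiella is the root, so the clade is the entire tree.
That clade contains 19 terminal taxa: Bombus, Brassica, Cercopithecus, Clostridium, Enhydra, Glossina, Klebsiella, Listeria, Nomascus, Oryzias, Quercus, Saimiri, Salmo, Staphylococcus, Takifugu, Tremarctos, Ursus, Vespa, Xenopus.

19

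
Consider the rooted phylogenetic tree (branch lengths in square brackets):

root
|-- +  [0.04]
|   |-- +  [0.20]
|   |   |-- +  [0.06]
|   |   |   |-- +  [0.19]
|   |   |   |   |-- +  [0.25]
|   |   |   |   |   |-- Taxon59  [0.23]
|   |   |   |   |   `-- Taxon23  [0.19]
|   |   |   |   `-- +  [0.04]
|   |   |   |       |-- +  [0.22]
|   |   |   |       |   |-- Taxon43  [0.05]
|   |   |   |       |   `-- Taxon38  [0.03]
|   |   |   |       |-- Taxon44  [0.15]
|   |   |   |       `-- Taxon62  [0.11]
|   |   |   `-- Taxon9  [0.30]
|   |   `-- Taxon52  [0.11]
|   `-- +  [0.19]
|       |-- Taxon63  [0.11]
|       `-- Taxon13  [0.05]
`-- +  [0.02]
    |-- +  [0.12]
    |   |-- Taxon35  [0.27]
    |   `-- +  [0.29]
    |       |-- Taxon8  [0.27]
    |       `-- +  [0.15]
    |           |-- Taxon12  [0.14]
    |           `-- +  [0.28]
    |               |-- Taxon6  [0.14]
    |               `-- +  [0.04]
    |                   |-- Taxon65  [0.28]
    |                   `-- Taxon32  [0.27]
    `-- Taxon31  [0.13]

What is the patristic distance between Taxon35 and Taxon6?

1.13

The path runs Taxon35 → … → MRCA → … → Taxon6; the MRCA is the node subtending (Taxon35,(Taxon8,(Taxon12,(Taxon6,(Taxon65,Taxon32))))).
Branch lengths along that path: 0.27 + 0.29 + 0.15 + 0.28 + 0.14 = 1.13.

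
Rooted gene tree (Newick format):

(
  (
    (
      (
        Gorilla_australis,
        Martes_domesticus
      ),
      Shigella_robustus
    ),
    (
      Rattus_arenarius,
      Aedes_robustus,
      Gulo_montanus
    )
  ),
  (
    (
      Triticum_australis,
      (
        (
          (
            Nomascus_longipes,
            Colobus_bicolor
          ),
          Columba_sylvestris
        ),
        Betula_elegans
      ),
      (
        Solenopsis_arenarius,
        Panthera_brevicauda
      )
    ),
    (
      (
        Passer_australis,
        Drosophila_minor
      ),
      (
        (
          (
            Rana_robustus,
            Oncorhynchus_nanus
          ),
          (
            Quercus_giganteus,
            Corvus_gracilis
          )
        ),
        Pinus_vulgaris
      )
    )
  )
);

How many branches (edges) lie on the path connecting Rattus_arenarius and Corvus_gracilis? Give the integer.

9

The MRCA of Rattus_arenarius and Corvus_gracilis is the root of the tree.
From Rattus_arenarius up to that node: 3 branches. From Corvus_gracilis up to the same node: 6 branches. Total: 3 + 6 = 9.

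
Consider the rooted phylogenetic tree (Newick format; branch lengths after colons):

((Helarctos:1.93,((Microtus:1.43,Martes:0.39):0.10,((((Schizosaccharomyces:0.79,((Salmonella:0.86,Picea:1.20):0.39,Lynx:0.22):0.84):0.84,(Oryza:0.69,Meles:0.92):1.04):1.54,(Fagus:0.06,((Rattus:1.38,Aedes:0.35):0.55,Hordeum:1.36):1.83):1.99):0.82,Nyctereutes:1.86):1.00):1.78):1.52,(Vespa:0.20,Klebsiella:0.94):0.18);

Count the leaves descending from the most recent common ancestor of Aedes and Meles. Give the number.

The MRCA of Aedes and Meles is the node subtending (((Schizosaccharomyces,((Salmonella,Picea),Lynx)),(Oryza,Meles)),(Fagus,((Rattus,Aedes),Hordeum))).
That clade contains 10 terminal taxa: Aedes, Fagus, Hordeum, Lynx, Meles, Oryza, Picea, Rattus, Salmonella, Schizosaccharomyces.

10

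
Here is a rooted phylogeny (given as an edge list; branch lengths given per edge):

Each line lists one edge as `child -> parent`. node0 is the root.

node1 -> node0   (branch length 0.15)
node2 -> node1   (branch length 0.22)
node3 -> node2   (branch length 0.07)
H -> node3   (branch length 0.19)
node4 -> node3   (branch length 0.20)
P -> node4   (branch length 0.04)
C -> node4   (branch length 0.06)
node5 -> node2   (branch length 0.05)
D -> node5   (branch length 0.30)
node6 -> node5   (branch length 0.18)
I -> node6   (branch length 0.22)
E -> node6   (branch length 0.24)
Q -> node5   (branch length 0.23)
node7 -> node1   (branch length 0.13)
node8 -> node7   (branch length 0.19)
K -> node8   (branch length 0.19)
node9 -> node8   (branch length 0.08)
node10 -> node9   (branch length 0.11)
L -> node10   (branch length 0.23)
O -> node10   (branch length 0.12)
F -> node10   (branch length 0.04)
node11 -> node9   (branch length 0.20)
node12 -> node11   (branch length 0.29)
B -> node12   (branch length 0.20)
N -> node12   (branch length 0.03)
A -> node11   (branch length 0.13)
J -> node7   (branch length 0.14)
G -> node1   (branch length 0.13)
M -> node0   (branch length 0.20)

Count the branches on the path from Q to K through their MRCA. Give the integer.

The MRCA of Q and K is the node subtending (((H,(P,C)),(D,(I,E),Q)),((K,((L,O,F),((B,N),A))),J),G).
From Q up to that node: 3 branches. From K up to the same node: 3 branches. Total: 3 + 3 = 6.

6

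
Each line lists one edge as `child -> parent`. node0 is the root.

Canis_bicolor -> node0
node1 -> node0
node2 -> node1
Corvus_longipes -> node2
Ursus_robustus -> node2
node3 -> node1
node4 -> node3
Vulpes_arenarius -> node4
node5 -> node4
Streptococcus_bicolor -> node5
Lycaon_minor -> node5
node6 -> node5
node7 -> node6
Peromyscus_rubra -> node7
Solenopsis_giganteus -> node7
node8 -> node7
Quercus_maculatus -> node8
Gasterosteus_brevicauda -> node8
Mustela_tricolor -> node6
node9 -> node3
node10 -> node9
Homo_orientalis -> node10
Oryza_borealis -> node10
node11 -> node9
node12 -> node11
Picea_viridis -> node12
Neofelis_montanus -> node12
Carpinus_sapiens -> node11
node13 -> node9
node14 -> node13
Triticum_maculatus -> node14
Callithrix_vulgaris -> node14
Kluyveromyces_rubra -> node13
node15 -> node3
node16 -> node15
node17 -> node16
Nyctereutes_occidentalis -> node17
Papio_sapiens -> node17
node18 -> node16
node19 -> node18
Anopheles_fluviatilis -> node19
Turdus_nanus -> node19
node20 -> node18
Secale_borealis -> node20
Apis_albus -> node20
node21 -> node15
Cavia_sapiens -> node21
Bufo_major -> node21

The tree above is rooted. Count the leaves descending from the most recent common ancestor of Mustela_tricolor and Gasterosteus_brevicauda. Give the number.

5

The MRCA of Mustela_tricolor and Gasterosteus_brevicauda is the node subtending ((Peromyscus_rubra,Solenopsis_giganteus,(Quercus_maculatus,Gasterosteus_brevicauda)),Mustela_tricolor).
That clade contains 5 terminal taxa: Gasterosteus_brevicauda, Mustela_tricolor, Peromyscus_rubra, Quercus_maculatus, Solenopsis_giganteus.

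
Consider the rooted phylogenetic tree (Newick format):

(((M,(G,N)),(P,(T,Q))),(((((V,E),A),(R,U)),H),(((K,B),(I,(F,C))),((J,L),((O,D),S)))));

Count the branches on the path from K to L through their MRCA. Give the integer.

The MRCA of K and L is the node subtending (((K,B),(I,(F,C))),((J,L),((O,D),S))).
From K up to that node: 3 branches. From L up to the same node: 3 branches. Total: 3 + 3 = 6.

6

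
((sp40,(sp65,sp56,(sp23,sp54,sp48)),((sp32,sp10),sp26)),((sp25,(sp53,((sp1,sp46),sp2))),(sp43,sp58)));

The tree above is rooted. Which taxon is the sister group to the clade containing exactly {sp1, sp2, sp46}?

The clade containing exactly {sp1, sp2, sp46} attaches to the tree at the node subtending (sp53,((sp1,sp46),sp2)).
The other lineage descending from that same node — the sister group — is the single tip sp53.

sp53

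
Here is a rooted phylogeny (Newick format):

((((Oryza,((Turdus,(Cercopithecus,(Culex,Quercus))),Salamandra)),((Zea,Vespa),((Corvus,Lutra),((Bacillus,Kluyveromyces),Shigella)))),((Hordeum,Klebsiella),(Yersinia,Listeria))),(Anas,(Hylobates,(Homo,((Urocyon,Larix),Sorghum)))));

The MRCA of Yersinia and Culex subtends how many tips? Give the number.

17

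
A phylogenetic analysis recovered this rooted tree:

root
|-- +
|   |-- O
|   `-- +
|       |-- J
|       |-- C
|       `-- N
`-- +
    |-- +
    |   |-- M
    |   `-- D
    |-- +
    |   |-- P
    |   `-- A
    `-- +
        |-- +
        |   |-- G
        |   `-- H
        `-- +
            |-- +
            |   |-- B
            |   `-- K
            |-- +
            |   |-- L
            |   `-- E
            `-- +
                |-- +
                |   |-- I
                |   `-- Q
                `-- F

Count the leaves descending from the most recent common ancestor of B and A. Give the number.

The MRCA of B and A is the node subtending ((M,D),(P,A),((G,H),((B,K),(L,E),((I,Q),F)))).
That clade contains 13 terminal taxa: A, B, D, E, F, G, H, I, K, L, M, P, Q.

13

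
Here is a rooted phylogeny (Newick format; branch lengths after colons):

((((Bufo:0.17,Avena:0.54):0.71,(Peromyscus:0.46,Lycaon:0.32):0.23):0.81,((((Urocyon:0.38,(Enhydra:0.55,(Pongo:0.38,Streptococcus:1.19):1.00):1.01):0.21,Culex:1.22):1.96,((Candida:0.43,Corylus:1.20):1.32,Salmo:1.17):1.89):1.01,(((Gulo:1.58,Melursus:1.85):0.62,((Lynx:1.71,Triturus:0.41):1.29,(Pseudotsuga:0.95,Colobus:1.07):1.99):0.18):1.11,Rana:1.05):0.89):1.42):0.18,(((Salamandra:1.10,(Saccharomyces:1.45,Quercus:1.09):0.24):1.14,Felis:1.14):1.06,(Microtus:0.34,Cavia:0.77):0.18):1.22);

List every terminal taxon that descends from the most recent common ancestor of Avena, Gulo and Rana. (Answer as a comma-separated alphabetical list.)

Tracing Avena: it sits inside (Bufo,Avena).
Tracing Gulo: it sits inside (Gulo,Melursus).
Tracing Rana: it sits inside (((Gulo,Melursus),((Lynx,Triturus),(Pseudotsuga,Colobus))),Rana).
The smallest clade enclosing all 3 is (((Bufo,Avena),(Peromyscus,Lycaon)),((((Urocyon,(Enhydra,(Pongo,Streptococcus))),Culex),((Candida,Corylus),Salmo)),(((Gulo,Melursus),((Lynx,Triturus),(Pseudotsuga,Colobus))),Rana))); the answer is its 19 terminal taxa in alphabetical order.

Avena, Bufo, Candida, Colobus, Corylus, Culex, Enhydra, Gulo, Lycaon, Lynx, Melursus, Peromyscus, Pongo, Pseudotsuga, Rana, Salmo, Streptococcus, Triturus, Urocyon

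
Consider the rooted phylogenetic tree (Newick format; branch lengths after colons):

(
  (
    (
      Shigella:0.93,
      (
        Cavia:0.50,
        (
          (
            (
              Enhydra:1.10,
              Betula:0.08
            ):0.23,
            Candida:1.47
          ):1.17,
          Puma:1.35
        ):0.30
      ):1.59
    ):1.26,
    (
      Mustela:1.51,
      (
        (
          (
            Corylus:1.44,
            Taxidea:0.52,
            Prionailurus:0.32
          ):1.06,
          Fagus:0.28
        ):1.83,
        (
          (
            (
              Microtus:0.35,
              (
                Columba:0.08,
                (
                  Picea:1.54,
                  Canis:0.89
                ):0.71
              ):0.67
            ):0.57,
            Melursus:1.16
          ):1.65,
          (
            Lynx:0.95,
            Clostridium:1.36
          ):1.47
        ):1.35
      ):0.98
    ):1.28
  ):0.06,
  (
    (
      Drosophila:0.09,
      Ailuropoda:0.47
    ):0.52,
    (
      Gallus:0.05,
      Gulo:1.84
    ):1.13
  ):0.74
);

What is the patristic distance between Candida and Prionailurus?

11.26

The path runs Candida → … → MRCA → … → Prionailurus; the MRCA is the node subtending ((Shigella,(Cavia,(((Enhydra,Betula),Candida),Puma))),(Mustela,(((Corylus,Taxidea,Prionailurus),Fagus),(((Microtus,(Columba,(Picea,Canis))),Melursus),(Lynx,Clostridium))))).
Branch lengths along that path: 1.47 + 1.17 + 0.30 + 1.59 + 1.26 + 1.28 + 0.98 + 1.83 + 1.06 + 0.32 = 11.26.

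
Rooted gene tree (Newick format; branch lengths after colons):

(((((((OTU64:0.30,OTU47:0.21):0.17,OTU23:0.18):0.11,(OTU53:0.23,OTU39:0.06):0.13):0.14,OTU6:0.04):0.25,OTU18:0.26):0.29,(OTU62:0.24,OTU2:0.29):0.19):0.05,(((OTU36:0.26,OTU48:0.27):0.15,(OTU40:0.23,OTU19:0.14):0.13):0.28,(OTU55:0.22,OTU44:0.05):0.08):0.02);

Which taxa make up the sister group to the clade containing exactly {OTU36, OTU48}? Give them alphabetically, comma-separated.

The clade containing exactly {OTU36, OTU48} attaches to the tree at the node subtending ((OTU36,OTU48),(OTU40,OTU19)).
The other lineage descending from that same node — the sister group — is (OTU40,OTU19); its 2 tips in alphabetical order are the answer.

OTU19, OTU40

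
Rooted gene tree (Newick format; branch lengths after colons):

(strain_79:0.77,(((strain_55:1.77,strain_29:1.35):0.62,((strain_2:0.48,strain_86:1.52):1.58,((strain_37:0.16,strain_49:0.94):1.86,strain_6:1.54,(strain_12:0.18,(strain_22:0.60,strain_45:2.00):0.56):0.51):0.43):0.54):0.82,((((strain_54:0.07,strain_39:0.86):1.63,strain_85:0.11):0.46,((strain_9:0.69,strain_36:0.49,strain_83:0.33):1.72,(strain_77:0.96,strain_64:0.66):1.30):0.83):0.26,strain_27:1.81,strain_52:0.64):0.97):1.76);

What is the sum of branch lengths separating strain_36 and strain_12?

6.75

The path runs strain_36 → … → MRCA → … → strain_12; the MRCA is the node subtending (((strain_55,strain_29),((strain_2,strain_86),((strain_37,strain_49),strain_6,(strain_12,(strain_22,strain_45))))),((((strain_54,strain_39),strain_85),((strain_9,strain_36,strain_83),(strain_77,strain_64))),strain_27,strain_52)).
Branch lengths along that path: 0.49 + 1.72 + 0.83 + 0.26 + 0.97 + 0.82 + 0.54 + 0.43 + 0.51 + 0.18 = 6.75.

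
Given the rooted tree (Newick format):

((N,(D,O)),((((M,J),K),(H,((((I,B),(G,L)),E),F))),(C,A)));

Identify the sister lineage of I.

B

I attaches to the tree at the node subtending (I,B).
The other lineage descending from that same node — the sister group — is the single tip B.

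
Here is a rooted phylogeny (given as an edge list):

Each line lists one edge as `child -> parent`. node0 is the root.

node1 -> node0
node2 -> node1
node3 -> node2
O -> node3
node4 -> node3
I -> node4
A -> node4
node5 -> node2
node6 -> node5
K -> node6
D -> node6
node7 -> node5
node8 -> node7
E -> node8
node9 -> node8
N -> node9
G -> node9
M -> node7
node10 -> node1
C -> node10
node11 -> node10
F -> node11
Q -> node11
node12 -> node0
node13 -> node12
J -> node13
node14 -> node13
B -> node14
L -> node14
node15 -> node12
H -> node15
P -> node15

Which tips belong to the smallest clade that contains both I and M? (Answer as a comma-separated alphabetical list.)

A, D, E, G, I, K, M, N, O

Tracing I: it sits inside (I,A).
Tracing M: it sits inside ((E,(N,G)),M).
The smallest clade enclosing both is ((O,(I,A)),((K,D),((E,(N,G)),M))); the answer is its 9 terminal taxa in alphabetical order.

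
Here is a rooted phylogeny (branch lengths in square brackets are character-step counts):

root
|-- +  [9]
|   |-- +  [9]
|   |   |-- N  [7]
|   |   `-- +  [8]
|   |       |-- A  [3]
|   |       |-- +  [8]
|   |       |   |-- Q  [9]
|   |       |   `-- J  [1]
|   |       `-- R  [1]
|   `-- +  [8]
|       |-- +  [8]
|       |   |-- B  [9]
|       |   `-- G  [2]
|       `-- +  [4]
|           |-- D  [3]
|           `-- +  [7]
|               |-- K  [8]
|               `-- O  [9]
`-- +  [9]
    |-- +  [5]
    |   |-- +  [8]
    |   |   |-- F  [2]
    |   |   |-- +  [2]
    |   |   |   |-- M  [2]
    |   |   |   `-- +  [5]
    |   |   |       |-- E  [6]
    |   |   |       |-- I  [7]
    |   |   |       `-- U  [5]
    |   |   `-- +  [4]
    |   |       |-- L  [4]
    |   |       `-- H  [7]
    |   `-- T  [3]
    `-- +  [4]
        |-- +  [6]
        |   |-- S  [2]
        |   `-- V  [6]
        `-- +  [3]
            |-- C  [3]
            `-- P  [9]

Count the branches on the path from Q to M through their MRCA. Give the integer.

10

The MRCA of Q and M is the root of the tree.
From Q up to that node: 5 branches. From M up to the same node: 5 branches. Total: 5 + 5 = 10.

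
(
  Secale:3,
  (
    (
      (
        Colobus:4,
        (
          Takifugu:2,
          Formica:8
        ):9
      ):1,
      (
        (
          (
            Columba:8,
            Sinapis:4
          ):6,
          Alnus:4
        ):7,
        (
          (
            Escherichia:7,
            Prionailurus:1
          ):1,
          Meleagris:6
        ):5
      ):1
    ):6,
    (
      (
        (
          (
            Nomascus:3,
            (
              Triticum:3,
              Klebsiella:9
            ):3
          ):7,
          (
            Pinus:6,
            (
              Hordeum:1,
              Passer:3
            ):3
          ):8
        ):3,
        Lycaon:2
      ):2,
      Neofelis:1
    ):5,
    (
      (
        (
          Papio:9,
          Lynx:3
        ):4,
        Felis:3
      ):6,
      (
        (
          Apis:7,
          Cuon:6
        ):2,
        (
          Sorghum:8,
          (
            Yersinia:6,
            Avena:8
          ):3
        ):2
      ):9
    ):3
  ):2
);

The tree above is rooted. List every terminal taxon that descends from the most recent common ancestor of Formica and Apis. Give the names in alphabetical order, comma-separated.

Alnus, Apis, Avena, Colobus, Columba, Cuon, Escherichia, Felis, Formica, Hordeum, Klebsiella, Lycaon, Lynx, Meleagris, Neofelis, Nomascus, Papio, Passer, Pinus, Prionailurus, Sinapis, Sorghum, Takifugu, Triticum, Yersinia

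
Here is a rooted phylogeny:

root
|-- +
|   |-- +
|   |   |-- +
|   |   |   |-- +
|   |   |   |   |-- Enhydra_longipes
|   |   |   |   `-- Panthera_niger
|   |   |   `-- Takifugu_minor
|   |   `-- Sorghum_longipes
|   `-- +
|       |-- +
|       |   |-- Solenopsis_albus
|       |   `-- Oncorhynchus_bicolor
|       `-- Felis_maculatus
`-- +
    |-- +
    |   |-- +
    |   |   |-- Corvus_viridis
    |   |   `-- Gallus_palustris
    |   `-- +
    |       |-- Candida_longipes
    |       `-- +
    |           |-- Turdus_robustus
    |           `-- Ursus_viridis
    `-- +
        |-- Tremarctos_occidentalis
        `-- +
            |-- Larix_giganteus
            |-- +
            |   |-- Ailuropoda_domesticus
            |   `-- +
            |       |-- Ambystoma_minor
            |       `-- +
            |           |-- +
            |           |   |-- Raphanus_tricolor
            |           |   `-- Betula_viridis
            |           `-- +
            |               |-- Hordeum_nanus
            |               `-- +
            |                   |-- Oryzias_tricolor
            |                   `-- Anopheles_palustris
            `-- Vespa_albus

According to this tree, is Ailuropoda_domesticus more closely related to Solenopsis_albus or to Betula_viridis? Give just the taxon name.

The MRCA of Ailuropoda_domesticus and Betula_viridis subtends (Ailuropoda_domesticus,(Ambystoma_minor,((Raphanus_tricolor,Betula_viridis),(Hordeum_nanus,(Oryzias_tricolor,Anopheles_palustris))))) (7 taxa).
The MRCA of Ailuropoda_domesticus and Solenopsis_albus is the root, subtending the entire tree (22 taxa).
The first is nested inside the second, so Ailuropoda_domesticus shares a more recent common ancestor with Betula_viridis.

Betula_viridis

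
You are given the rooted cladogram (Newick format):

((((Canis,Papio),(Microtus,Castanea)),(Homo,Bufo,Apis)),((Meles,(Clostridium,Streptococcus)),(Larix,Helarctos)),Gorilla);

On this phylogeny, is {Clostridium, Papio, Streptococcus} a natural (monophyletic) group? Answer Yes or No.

The MRCA of the listed taxa is the root, so the smallest clade containing them is the whole tree.
That clade also contains Apis, Bufo, Canis, Castanea, Gorilla, Helarctos, Homo, Larix, Meles, Microtus, which are not in the proposed group, so the group is not monophyletic.

No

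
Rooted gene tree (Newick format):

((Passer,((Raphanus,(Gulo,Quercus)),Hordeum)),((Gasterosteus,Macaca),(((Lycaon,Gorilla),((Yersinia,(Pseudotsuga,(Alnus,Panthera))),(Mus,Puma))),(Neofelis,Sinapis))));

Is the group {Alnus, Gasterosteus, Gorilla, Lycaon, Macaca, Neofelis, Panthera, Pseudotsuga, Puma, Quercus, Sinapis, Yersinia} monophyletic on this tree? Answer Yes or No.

No

The MRCA of the listed taxa is the root, so the smallest clade containing them is the whole tree.
That clade also contains Gulo, Hordeum, Mus, Passer, Raphanus, which are not in the proposed group, so the group is not monophyletic.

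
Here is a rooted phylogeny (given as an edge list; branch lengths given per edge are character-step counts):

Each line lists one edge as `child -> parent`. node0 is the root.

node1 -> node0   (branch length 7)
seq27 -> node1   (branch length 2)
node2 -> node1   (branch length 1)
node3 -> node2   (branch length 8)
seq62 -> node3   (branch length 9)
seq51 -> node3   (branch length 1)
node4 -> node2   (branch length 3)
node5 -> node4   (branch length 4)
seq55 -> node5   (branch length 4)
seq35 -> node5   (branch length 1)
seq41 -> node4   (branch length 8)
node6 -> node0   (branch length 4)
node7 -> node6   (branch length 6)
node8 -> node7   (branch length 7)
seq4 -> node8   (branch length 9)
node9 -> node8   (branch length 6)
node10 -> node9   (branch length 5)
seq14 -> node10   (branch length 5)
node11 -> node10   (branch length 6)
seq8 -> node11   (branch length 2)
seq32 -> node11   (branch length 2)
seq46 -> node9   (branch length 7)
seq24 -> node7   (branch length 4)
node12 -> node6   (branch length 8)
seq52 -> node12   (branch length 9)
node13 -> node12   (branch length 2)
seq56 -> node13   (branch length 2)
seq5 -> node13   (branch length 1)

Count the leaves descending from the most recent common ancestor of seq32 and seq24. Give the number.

The MRCA of seq32 and seq24 is the node subtending ((seq4,((seq14,(seq8,seq32)),seq46)),seq24).
That clade contains 6 terminal taxa: seq14, seq24, seq32, seq4, seq46, seq8.

6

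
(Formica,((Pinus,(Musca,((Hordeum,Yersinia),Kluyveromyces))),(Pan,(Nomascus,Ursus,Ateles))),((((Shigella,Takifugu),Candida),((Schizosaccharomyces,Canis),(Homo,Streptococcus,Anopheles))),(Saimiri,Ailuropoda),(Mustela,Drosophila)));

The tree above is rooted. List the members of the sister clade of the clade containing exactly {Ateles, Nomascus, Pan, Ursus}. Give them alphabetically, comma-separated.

Hordeum, Kluyveromyces, Musca, Pinus, Yersinia

The clade containing exactly {Ateles, Nomascus, Pan, Ursus} attaches to the tree at the node subtending ((Pinus,(Musca,((Hordeum,Yersinia),Kluyveromyces))),(Pan,(Nomascus,Ursus,Ateles))).
The other lineage descending from that same node — the sister group — is (Pinus,(Musca,((Hordeum,Yersinia),Kluyveromyces))); its 5 tips in alphabetical order are the answer.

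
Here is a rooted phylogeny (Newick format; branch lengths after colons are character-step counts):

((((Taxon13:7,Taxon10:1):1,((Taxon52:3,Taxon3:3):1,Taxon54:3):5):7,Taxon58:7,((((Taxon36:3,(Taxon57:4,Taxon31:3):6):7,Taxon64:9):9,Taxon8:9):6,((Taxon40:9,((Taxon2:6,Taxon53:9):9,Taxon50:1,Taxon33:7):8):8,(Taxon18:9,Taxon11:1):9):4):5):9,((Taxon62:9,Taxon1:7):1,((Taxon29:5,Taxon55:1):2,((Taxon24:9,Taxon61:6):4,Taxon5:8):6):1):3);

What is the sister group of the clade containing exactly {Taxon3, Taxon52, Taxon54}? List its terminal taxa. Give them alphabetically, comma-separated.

Taxon10, Taxon13

The clade containing exactly {Taxon3, Taxon52, Taxon54} attaches to the tree at the node subtending ((Taxon13,Taxon10),((Taxon52,Taxon3),Taxon54)).
The other lineage descending from that same node — the sister group — is (Taxon13,Taxon10); its 2 tips in alphabetical order are the answer.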